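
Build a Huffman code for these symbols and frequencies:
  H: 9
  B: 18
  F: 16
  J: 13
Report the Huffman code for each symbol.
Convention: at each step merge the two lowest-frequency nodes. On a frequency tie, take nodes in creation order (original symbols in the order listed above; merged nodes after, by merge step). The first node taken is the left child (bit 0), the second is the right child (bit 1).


Huffman tree construction:
Step 1: Merge H(9) + J(13) = 22
Step 2: Merge F(16) + B(18) = 34
Step 3: Merge (H+J)(22) + (F+B)(34) = 56
Read each symbol's code off the tree from the root (left child = 0, right child = 1).

Codes:
  H: 00 (length 2)
  B: 11 (length 2)
  F: 10 (length 2)
  J: 01 (length 2)
Average code length: 112/56 = 2.0000 bits/symbol


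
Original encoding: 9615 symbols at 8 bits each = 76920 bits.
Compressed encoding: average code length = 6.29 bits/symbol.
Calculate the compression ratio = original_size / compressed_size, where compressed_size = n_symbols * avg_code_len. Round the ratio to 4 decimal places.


original_size = n_symbols * orig_bits = 9615 * 8 = 76920 bits
compressed_size = n_symbols * avg_code_len = 9615 * 6.29 = 60478.35 bits
ratio = original_size / compressed_size = 76920 / 60478.35 = 1.2719

Compression ratio = 1.2719


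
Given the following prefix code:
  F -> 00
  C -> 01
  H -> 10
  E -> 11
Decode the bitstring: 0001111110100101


Decoding step by step:
Bits 00 -> F
Bits 01 -> C
Bits 11 -> E
Bits 11 -> E
Bits 10 -> H
Bits 10 -> H
Bits 01 -> C
Bits 01 -> C


Decoded message: FCEEHHCC


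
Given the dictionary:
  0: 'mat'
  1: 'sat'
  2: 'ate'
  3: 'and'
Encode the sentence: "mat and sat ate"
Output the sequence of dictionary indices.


Look up each word in the dictionary:
  'mat' -> 0
  'and' -> 3
  'sat' -> 1
  'ate' -> 2

Encoded: [0, 3, 1, 2]


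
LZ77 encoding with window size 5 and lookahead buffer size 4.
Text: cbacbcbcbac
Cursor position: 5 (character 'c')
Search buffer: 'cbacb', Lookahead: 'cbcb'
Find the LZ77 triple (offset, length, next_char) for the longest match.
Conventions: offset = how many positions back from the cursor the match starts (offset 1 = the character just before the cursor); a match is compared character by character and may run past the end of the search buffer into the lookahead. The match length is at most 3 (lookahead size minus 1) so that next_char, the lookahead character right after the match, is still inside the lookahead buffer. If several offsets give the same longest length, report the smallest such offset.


Try each offset into the search buffer:
  offset=1 (pos 4, char 'b'): match length 0
  offset=2 (pos 3, char 'c'): match length 3
  offset=3 (pos 2, char 'a'): match length 0
  offset=4 (pos 1, char 'b'): match length 0
  offset=5 (pos 0, char 'c'): match length 2
Longest match has length 3 at offset 2.
next_char = character at position 5 + 3 = 8 -> 'b'

Best match: offset=2, length=3 (matching 'cbc' starting at position 3)
LZ77 triple: (2, 3, 'b')


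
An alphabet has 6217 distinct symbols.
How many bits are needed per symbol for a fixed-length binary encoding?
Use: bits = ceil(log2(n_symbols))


log2(6217) = 12.602
Bracket: 2^12 = 4096 < 6217 <= 2^13 = 8192
So ceil(log2(6217)) = 13

bits = ceil(log2(6217)) = ceil(12.602) = 13 bits


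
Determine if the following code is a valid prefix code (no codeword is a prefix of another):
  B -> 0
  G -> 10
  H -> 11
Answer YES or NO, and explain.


Checking each pair (does one codeword prefix another?):
  B='0' vs G='10': no prefix
  B='0' vs H='11': no prefix
  G='10' vs B='0': no prefix
  G='10' vs H='11': no prefix
  H='11' vs B='0': no prefix
  H='11' vs G='10': no prefix
No violation found over all pairs.

YES -- this is a valid prefix code. No codeword is a prefix of any other codeword.


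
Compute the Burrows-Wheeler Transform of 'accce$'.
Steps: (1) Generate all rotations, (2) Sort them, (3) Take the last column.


Rotations (sorted):
  0: $accce -> last char: e
  1: accce$ -> last char: $
  2: ccce$a -> last char: a
  3: cce$ac -> last char: c
  4: ce$acc -> last char: c
  5: e$accc -> last char: c


BWT = e$accc


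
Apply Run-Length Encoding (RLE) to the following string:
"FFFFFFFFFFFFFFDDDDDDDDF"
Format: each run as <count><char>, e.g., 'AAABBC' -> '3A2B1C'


Scanning runs left to right:
  i=0: run of 'F' x 14 -> '14F'
  i=14: run of 'D' x 8 -> '8D'
  i=22: run of 'F' x 1 -> '1F'

RLE = 14F8D1F


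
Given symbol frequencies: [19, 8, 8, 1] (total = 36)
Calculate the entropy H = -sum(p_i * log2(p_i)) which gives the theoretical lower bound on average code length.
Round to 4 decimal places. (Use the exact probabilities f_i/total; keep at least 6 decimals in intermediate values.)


Per-symbol terms -p_i * log2(p_i) with p_i = f_i/36:
  p = 19/36 = 0.527778: log2(p) = -0.921997, -p*log2(p) = 0.486610
  p = 8/36 = 0.222222: log2(p) = -2.169925, -p*log2(p) = 0.482206
  p = 8/36 = 0.222222: log2(p) = -2.169925, -p*log2(p) = 0.482206
  p = 1/36 = 0.027778: log2(p) = -5.169925, -p*log2(p) = 0.143609
H = 0.486610 + 0.482206 + 0.482206 + 0.143609 = 1.594631

H = 1.5946 bits/symbol


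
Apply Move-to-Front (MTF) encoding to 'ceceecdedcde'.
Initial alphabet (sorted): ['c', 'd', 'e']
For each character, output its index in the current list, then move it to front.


MTF encoding:
'c': index 0 in ['c', 'd', 'e'] -> ['c', 'd', 'e']
'e': index 2 in ['c', 'd', 'e'] -> ['e', 'c', 'd']
'c': index 1 in ['e', 'c', 'd'] -> ['c', 'e', 'd']
'e': index 1 in ['c', 'e', 'd'] -> ['e', 'c', 'd']
'e': index 0 in ['e', 'c', 'd'] -> ['e', 'c', 'd']
'c': index 1 in ['e', 'c', 'd'] -> ['c', 'e', 'd']
'd': index 2 in ['c', 'e', 'd'] -> ['d', 'c', 'e']
'e': index 2 in ['d', 'c', 'e'] -> ['e', 'd', 'c']
'd': index 1 in ['e', 'd', 'c'] -> ['d', 'e', 'c']
'c': index 2 in ['d', 'e', 'c'] -> ['c', 'd', 'e']
'd': index 1 in ['c', 'd', 'e'] -> ['d', 'c', 'e']
'e': index 2 in ['d', 'c', 'e'] -> ['e', 'd', 'c']


Output: [0, 2, 1, 1, 0, 1, 2, 2, 1, 2, 1, 2]


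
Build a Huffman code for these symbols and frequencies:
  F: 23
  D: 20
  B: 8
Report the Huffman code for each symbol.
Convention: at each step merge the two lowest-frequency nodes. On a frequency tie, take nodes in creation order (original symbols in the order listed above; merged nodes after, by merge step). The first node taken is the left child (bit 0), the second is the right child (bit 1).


Huffman tree construction:
Step 1: Merge B(8) + D(20) = 28
Step 2: Merge F(23) + (B+D)(28) = 51
Read each symbol's code off the tree from the root (left child = 0, right child = 1).

Codes:
  F: 0 (length 1)
  D: 11 (length 2)
  B: 10 (length 2)
Average code length: 79/51 = 1.5490 bits/symbol


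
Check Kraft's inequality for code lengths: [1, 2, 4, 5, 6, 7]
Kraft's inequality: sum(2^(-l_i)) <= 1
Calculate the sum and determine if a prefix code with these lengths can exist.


Sum = 2^(-1) + 2^(-2) + 2^(-4) + 2^(-5) + 2^(-6) + 2^(-7)
    = 0.5 + 0.25 + 0.0625 + 0.03125 + 0.015625 + 0.0078125
    = 111/128 = 0.8671875
Since 0.8671875 <= 1, Kraft's inequality IS satisfied.
A prefix code with these lengths CAN exist.

Kraft sum = 0.8671875. Satisfied.


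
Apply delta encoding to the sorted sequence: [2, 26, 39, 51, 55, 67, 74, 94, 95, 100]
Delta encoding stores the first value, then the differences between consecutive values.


First value: 2
Deltas:
  26 - 2 = 24
  39 - 26 = 13
  51 - 39 = 12
  55 - 51 = 4
  67 - 55 = 12
  74 - 67 = 7
  94 - 74 = 20
  95 - 94 = 1
  100 - 95 = 5


Delta encoded: [2, 24, 13, 12, 4, 12, 7, 20, 1, 5]


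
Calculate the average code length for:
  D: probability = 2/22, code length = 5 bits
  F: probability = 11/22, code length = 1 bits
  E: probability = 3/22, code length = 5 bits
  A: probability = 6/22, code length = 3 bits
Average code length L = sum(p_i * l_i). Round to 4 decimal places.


Weighted contributions p_i * l_i:
  D: (2/22) * 5 = 10/22
  F: (11/22) * 1 = 11/22
  E: (3/22) * 5 = 15/22
  A: (6/22) * 3 = 18/22
Sum = (10 + 11 + 15 + 18)/22 = 54/22

L = 54/22 = 2.4545 bits/symbol


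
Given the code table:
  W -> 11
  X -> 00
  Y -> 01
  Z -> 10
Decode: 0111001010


Decoding:
01 -> Y
11 -> W
00 -> X
10 -> Z
10 -> Z


Result: YWXZZ


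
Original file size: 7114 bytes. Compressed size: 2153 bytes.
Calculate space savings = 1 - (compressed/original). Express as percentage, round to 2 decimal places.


ratio = compressed/original = 2153/7114 = 0.302643
savings = 1 - ratio = 1 - 0.302643 = 0.697357
as a percentage: 0.697357 * 100 = 69.74%

Space savings = 1 - 2153/7114 = 69.74%


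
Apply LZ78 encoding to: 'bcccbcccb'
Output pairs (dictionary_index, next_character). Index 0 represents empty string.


LZ78 encoding steps:
Dictionary: {0: ''}
Step 1: w='' (idx 0), next='b' -> output (0, 'b'), add 'b' as idx 1
Step 2: w='' (idx 0), next='c' -> output (0, 'c'), add 'c' as idx 2
Step 3: w='c' (idx 2), next='c' -> output (2, 'c'), add 'cc' as idx 3
Step 4: w='b' (idx 1), next='c' -> output (1, 'c'), add 'bc' as idx 4
Step 5: w='cc' (idx 3), next='b' -> output (3, 'b'), add 'ccb' as idx 5


Encoded: [(0, 'b'), (0, 'c'), (2, 'c'), (1, 'c'), (3, 'b')]


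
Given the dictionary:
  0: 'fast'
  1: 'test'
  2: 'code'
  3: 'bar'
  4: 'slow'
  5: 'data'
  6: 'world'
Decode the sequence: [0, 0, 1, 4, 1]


Look up each index in the dictionary:
  0 -> 'fast'
  0 -> 'fast'
  1 -> 'test'
  4 -> 'slow'
  1 -> 'test'

Decoded: "fast fast test slow test"


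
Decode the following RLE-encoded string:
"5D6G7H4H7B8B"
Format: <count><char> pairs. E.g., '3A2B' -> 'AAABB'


Expanding each <count><char> pair:
  5D -> 'DDDDD'
  6G -> 'GGGGGG'
  7H -> 'HHHHHHH'
  4H -> 'HHHH'
  7B -> 'BBBBBBB'
  8B -> 'BBBBBBBB'

Decoded = DDDDDGGGGGGHHHHHHHHHHHBBBBBBBBBBBBBBB


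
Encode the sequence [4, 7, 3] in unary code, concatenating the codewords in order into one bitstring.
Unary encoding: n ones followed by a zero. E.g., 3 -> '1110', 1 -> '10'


Encode each number as n ones followed by a terminating 0:
  4 -> 11110 (5 bits)
  7 -> 11111110 (8 bits)
  3 -> 1110 (4 bits)
Total length = 5 + 8 + 4 = 17 bits.

Unary([4, 7, 3]) = 11110111111101110 (17 bits)


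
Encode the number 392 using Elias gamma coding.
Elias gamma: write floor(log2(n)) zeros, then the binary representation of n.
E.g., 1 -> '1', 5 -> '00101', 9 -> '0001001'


num_bits = floor(log2(392)) + 1 = 9
leading_zeros = num_bits - 1 = 8
binary(392) = 110001000

Elias gamma(392) = '00000000' + '110001000' = 00000000110001000 (17 bits)


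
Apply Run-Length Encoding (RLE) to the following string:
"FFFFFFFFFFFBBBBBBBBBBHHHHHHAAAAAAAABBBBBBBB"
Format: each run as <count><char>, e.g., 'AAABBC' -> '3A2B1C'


Scanning runs left to right:
  i=0: run of 'F' x 11 -> '11F'
  i=11: run of 'B' x 10 -> '10B'
  i=21: run of 'H' x 6 -> '6H'
  i=27: run of 'A' x 8 -> '8A'
  i=35: run of 'B' x 8 -> '8B'

RLE = 11F10B6H8A8B


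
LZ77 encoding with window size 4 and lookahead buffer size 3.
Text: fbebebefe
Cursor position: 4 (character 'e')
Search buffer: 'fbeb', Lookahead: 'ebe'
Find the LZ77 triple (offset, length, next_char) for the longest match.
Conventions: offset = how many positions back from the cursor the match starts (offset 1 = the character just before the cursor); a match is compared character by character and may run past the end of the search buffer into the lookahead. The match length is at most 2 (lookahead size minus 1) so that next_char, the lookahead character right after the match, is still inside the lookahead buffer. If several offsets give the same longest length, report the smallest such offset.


Try each offset into the search buffer:
  offset=1 (pos 3, char 'b'): match length 0
  offset=2 (pos 2, char 'e'): match length 2
  offset=3 (pos 1, char 'b'): match length 0
  offset=4 (pos 0, char 'f'): match length 0
Longest match has length 2 at offset 2.
next_char = character at position 4 + 2 = 6 -> 'e'

Best match: offset=2, length=2 (matching 'eb' starting at position 2)
LZ77 triple: (2, 2, 'e')


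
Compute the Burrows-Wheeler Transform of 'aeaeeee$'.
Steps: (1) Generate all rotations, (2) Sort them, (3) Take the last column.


Rotations (sorted):
  0: $aeaeeee -> last char: e
  1: aeaeeee$ -> last char: $
  2: aeeee$ae -> last char: e
  3: e$aeaeee -> last char: e
  4: eaeeee$a -> last char: a
  5: ee$aeaee -> last char: e
  6: eee$aeae -> last char: e
  7: eeee$aea -> last char: a


BWT = e$eeaeea


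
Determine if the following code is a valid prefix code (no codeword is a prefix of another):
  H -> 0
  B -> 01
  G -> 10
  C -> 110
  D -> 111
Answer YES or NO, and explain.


Checking each pair (does one codeword prefix another?):
  H='0' vs B='01': prefix -- VIOLATION

NO -- this is NOT a valid prefix code. H (0) is a prefix of B (01).


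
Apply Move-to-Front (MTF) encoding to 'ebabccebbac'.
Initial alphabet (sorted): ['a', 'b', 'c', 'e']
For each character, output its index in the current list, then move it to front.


MTF encoding:
'e': index 3 in ['a', 'b', 'c', 'e'] -> ['e', 'a', 'b', 'c']
'b': index 2 in ['e', 'a', 'b', 'c'] -> ['b', 'e', 'a', 'c']
'a': index 2 in ['b', 'e', 'a', 'c'] -> ['a', 'b', 'e', 'c']
'b': index 1 in ['a', 'b', 'e', 'c'] -> ['b', 'a', 'e', 'c']
'c': index 3 in ['b', 'a', 'e', 'c'] -> ['c', 'b', 'a', 'e']
'c': index 0 in ['c', 'b', 'a', 'e'] -> ['c', 'b', 'a', 'e']
'e': index 3 in ['c', 'b', 'a', 'e'] -> ['e', 'c', 'b', 'a']
'b': index 2 in ['e', 'c', 'b', 'a'] -> ['b', 'e', 'c', 'a']
'b': index 0 in ['b', 'e', 'c', 'a'] -> ['b', 'e', 'c', 'a']
'a': index 3 in ['b', 'e', 'c', 'a'] -> ['a', 'b', 'e', 'c']
'c': index 3 in ['a', 'b', 'e', 'c'] -> ['c', 'a', 'b', 'e']


Output: [3, 2, 2, 1, 3, 0, 3, 2, 0, 3, 3]


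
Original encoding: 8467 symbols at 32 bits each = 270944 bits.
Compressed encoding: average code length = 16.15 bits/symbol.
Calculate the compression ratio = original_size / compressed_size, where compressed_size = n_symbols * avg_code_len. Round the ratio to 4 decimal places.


original_size = n_symbols * orig_bits = 8467 * 32 = 270944 bits
compressed_size = n_symbols * avg_code_len = 8467 * 16.15 = 136742.05 bits
ratio = original_size / compressed_size = 270944 / 136742.05 = 1.9814

Compression ratio = 1.9814


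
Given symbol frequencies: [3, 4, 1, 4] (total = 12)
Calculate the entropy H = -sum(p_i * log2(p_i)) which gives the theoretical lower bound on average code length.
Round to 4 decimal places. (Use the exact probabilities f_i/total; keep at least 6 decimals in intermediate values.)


Per-symbol terms -p_i * log2(p_i) with p_i = f_i/12:
  p = 3/12 = 0.250000: log2(p) = -2.000000, -p*log2(p) = 0.500000
  p = 4/12 = 0.333333: log2(p) = -1.584963, -p*log2(p) = 0.528321
  p = 1/12 = 0.083333: log2(p) = -3.584963, -p*log2(p) = 0.298747
  p = 4/12 = 0.333333: log2(p) = -1.584963, -p*log2(p) = 0.528321
H = 0.500000 + 0.528321 + 0.298747 + 0.528321 = 1.855389

H = 1.8554 bits/symbol


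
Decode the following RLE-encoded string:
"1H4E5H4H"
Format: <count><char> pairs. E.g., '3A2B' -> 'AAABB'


Expanding each <count><char> pair:
  1H -> 'H'
  4E -> 'EEEE'
  5H -> 'HHHHH'
  4H -> 'HHHH'

Decoded = HEEEEHHHHHHHHH


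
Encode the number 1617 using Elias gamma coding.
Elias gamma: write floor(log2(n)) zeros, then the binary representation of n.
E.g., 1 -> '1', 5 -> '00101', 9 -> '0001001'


num_bits = floor(log2(1617)) + 1 = 11
leading_zeros = num_bits - 1 = 10
binary(1617) = 11001010001

Elias gamma(1617) = '0000000000' + '11001010001' = 000000000011001010001 (21 bits)


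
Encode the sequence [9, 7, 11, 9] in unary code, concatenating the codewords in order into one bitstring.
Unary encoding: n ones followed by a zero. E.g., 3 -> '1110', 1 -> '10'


Encode each number as n ones followed by a terminating 0:
  9 -> 1111111110 (10 bits)
  7 -> 11111110 (8 bits)
  11 -> 111111111110 (12 bits)
  9 -> 1111111110 (10 bits)
Total length = 10 + 8 + 12 + 10 = 40 bits.

Unary([9, 7, 11, 9]) = 1111111110111111101111111111101111111110 (40 bits)


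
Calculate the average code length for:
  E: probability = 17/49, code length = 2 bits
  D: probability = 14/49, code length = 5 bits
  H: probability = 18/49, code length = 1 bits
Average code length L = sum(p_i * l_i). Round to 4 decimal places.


Weighted contributions p_i * l_i:
  E: (17/49) * 2 = 34/49
  D: (14/49) * 5 = 70/49
  H: (18/49) * 1 = 18/49
Sum = (34 + 70 + 18)/49 = 122/49

L = 122/49 = 2.4898 bits/symbol


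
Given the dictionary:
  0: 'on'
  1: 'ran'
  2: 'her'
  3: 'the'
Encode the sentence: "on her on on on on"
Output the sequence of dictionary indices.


Look up each word in the dictionary:
  'on' -> 0
  'her' -> 2
  'on' -> 0
  'on' -> 0
  'on' -> 0
  'on' -> 0

Encoded: [0, 2, 0, 0, 0, 0]


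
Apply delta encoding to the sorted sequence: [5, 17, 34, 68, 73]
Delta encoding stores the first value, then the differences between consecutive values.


First value: 5
Deltas:
  17 - 5 = 12
  34 - 17 = 17
  68 - 34 = 34
  73 - 68 = 5


Delta encoded: [5, 12, 17, 34, 5]


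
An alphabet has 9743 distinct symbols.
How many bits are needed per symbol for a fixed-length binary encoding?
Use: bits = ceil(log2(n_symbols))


log2(9743) = 13.2502
Bracket: 2^13 = 8192 < 9743 <= 2^14 = 16384
So ceil(log2(9743)) = 14

bits = ceil(log2(9743)) = ceil(13.2502) = 14 bits


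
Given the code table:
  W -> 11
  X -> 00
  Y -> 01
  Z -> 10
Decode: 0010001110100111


Decoding:
00 -> X
10 -> Z
00 -> X
11 -> W
10 -> Z
10 -> Z
01 -> Y
11 -> W


Result: XZXWZZYW


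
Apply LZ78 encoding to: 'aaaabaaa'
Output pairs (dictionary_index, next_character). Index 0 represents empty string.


LZ78 encoding steps:
Dictionary: {0: ''}
Step 1: w='' (idx 0), next='a' -> output (0, 'a'), add 'a' as idx 1
Step 2: w='a' (idx 1), next='a' -> output (1, 'a'), add 'aa' as idx 2
Step 3: w='a' (idx 1), next='b' -> output (1, 'b'), add 'ab' as idx 3
Step 4: w='aa' (idx 2), next='a' -> output (2, 'a'), add 'aaa' as idx 4


Encoded: [(0, 'a'), (1, 'a'), (1, 'b'), (2, 'a')]


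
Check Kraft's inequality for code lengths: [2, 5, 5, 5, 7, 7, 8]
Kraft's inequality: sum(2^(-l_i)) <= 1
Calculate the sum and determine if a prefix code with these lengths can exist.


Sum = 2^(-2) + 2^(-5) + 2^(-5) + 2^(-5) + 2^(-7) + 2^(-7) + 2^(-8)
    = 0.25 + 0.03125 + 0.03125 + 0.03125 + 0.0078125 + 0.0078125 + 0.00390625
    = 93/256 = 0.36328125
Since 0.36328125 <= 1, Kraft's inequality IS satisfied.
A prefix code with these lengths CAN exist.

Kraft sum = 0.36328125. Satisfied.


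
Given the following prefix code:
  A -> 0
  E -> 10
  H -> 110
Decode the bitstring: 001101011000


Decoding step by step:
Bits 0 -> A
Bits 0 -> A
Bits 110 -> H
Bits 10 -> E
Bits 110 -> H
Bits 0 -> A
Bits 0 -> A


Decoded message: AAHEHAA


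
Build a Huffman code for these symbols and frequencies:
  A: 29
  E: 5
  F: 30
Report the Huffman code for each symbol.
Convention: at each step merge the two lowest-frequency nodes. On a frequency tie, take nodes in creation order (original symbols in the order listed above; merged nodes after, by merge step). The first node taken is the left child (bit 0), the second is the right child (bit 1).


Huffman tree construction:
Step 1: Merge E(5) + A(29) = 34
Step 2: Merge F(30) + (E+A)(34) = 64
Read each symbol's code off the tree from the root (left child = 0, right child = 1).

Codes:
  A: 11 (length 2)
  E: 10 (length 2)
  F: 0 (length 1)
Average code length: 98/64 = 1.5313 bits/symbol


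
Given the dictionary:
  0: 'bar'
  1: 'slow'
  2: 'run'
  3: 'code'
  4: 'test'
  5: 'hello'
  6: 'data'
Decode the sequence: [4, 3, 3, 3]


Look up each index in the dictionary:
  4 -> 'test'
  3 -> 'code'
  3 -> 'code'
  3 -> 'code'

Decoded: "test code code code"


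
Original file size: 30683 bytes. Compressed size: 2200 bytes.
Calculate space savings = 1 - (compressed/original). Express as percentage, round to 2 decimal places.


ratio = compressed/original = 2200/30683 = 0.071701
savings = 1 - ratio = 1 - 0.071701 = 0.928299
as a percentage: 0.928299 * 100 = 92.83%

Space savings = 1 - 2200/30683 = 92.83%


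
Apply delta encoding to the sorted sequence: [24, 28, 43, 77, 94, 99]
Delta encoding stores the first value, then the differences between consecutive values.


First value: 24
Deltas:
  28 - 24 = 4
  43 - 28 = 15
  77 - 43 = 34
  94 - 77 = 17
  99 - 94 = 5


Delta encoded: [24, 4, 15, 34, 17, 5]


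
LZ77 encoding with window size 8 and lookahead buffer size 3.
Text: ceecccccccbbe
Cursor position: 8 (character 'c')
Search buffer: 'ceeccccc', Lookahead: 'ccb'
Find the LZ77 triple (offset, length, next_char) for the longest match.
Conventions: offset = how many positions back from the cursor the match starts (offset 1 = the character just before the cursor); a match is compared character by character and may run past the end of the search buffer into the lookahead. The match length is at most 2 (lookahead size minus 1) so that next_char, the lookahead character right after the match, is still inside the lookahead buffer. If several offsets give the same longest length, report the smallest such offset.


Try each offset into the search buffer:
  offset=1 (pos 7, char 'c'): match length 2
  offset=2 (pos 6, char 'c'): match length 2
  offset=3 (pos 5, char 'c'): match length 2
  offset=4 (pos 4, char 'c'): match length 2
  offset=5 (pos 3, char 'c'): match length 2
  offset=6 (pos 2, char 'e'): match length 0
  offset=7 (pos 1, char 'e'): match length 0
  offset=8 (pos 0, char 'c'): match length 1
Longest match has length 2, found at offsets 1, 2, 3, 4, 5; take the smallest, offset 1.
next_char = character at position 8 + 2 = 10 -> 'b'

Best match: offset=1, length=2 (matching 'cc' starting at position 7)
LZ77 triple: (1, 2, 'b')


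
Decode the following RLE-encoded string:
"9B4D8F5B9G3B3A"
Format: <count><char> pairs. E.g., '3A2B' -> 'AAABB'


Expanding each <count><char> pair:
  9B -> 'BBBBBBBBB'
  4D -> 'DDDD'
  8F -> 'FFFFFFFF'
  5B -> 'BBBBB'
  9G -> 'GGGGGGGGG'
  3B -> 'BBB'
  3A -> 'AAA'

Decoded = BBBBBBBBBDDDDFFFFFFFFBBBBBGGGGGGGGGBBBAAA


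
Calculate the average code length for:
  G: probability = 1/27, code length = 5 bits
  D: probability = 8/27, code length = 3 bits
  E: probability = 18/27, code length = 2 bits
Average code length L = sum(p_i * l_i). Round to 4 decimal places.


Weighted contributions p_i * l_i:
  G: (1/27) * 5 = 5/27
  D: (8/27) * 3 = 24/27
  E: (18/27) * 2 = 36/27
Sum = (5 + 24 + 36)/27 = 65/27

L = 65/27 = 2.4074 bits/symbol


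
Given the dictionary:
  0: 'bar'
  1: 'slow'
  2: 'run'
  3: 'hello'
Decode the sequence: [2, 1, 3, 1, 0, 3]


Look up each index in the dictionary:
  2 -> 'run'
  1 -> 'slow'
  3 -> 'hello'
  1 -> 'slow'
  0 -> 'bar'
  3 -> 'hello'

Decoded: "run slow hello slow bar hello"


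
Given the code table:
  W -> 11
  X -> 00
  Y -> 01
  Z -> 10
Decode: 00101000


Decoding:
00 -> X
10 -> Z
10 -> Z
00 -> X


Result: XZZX


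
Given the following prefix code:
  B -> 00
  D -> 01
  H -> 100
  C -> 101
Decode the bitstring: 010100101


Decoding step by step:
Bits 01 -> D
Bits 01 -> D
Bits 00 -> B
Bits 101 -> C


Decoded message: DDBC


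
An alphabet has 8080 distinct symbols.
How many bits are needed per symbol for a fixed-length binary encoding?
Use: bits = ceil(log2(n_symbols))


log2(8080) = 12.9801
Bracket: 2^12 = 4096 < 8080 <= 2^13 = 8192
So ceil(log2(8080)) = 13

bits = ceil(log2(8080)) = ceil(12.9801) = 13 bits


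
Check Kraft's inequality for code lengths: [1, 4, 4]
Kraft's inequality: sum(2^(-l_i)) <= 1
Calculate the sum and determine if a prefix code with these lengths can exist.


Sum = 2^(-1) + 2^(-4) + 2^(-4)
    = 0.5 + 0.0625 + 0.0625
    = 10/16 = 0.625
Since 0.625 <= 1, Kraft's inequality IS satisfied.
A prefix code with these lengths CAN exist.

Kraft sum = 0.625. Satisfied.


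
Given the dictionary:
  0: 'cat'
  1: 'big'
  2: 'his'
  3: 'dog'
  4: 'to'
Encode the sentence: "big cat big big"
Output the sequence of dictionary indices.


Look up each word in the dictionary:
  'big' -> 1
  'cat' -> 0
  'big' -> 1
  'big' -> 1

Encoded: [1, 0, 1, 1]


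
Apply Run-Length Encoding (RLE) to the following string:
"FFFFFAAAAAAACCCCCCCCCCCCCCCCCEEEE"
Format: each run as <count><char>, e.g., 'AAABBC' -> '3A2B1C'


Scanning runs left to right:
  i=0: run of 'F' x 5 -> '5F'
  i=5: run of 'A' x 7 -> '7A'
  i=12: run of 'C' x 17 -> '17C'
  i=29: run of 'E' x 4 -> '4E'

RLE = 5F7A17C4E


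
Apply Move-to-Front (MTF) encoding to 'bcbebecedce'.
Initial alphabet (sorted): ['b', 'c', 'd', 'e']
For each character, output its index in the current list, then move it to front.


MTF encoding:
'b': index 0 in ['b', 'c', 'd', 'e'] -> ['b', 'c', 'd', 'e']
'c': index 1 in ['b', 'c', 'd', 'e'] -> ['c', 'b', 'd', 'e']
'b': index 1 in ['c', 'b', 'd', 'e'] -> ['b', 'c', 'd', 'e']
'e': index 3 in ['b', 'c', 'd', 'e'] -> ['e', 'b', 'c', 'd']
'b': index 1 in ['e', 'b', 'c', 'd'] -> ['b', 'e', 'c', 'd']
'e': index 1 in ['b', 'e', 'c', 'd'] -> ['e', 'b', 'c', 'd']
'c': index 2 in ['e', 'b', 'c', 'd'] -> ['c', 'e', 'b', 'd']
'e': index 1 in ['c', 'e', 'b', 'd'] -> ['e', 'c', 'b', 'd']
'd': index 3 in ['e', 'c', 'b', 'd'] -> ['d', 'e', 'c', 'b']
'c': index 2 in ['d', 'e', 'c', 'b'] -> ['c', 'd', 'e', 'b']
'e': index 2 in ['c', 'd', 'e', 'b'] -> ['e', 'c', 'd', 'b']


Output: [0, 1, 1, 3, 1, 1, 2, 1, 3, 2, 2]


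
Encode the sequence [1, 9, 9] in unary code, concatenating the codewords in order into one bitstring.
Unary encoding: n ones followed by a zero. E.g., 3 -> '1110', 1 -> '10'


Encode each number as n ones followed by a terminating 0:
  1 -> 10 (2 bits)
  9 -> 1111111110 (10 bits)
  9 -> 1111111110 (10 bits)
Total length = 2 + 10 + 10 = 22 bits.

Unary([1, 9, 9]) = 1011111111101111111110 (22 bits)


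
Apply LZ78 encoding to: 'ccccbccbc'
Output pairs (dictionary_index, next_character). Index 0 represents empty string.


LZ78 encoding steps:
Dictionary: {0: ''}
Step 1: w='' (idx 0), next='c' -> output (0, 'c'), add 'c' as idx 1
Step 2: w='c' (idx 1), next='c' -> output (1, 'c'), add 'cc' as idx 2
Step 3: w='c' (idx 1), next='b' -> output (1, 'b'), add 'cb' as idx 3
Step 4: w='cc' (idx 2), next='b' -> output (2, 'b'), add 'ccb' as idx 4
Step 5: w='c' (idx 1), end of input -> output (1, '')


Encoded: [(0, 'c'), (1, 'c'), (1, 'b'), (2, 'b'), (1, '')]


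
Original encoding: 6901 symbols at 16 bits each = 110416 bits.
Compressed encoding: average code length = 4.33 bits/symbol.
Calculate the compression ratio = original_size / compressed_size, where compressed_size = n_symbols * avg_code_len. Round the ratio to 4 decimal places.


original_size = n_symbols * orig_bits = 6901 * 16 = 110416 bits
compressed_size = n_symbols * avg_code_len = 6901 * 4.33 = 29881.33 bits
ratio = original_size / compressed_size = 110416 / 29881.33 = 3.6952

Compression ratio = 3.6952


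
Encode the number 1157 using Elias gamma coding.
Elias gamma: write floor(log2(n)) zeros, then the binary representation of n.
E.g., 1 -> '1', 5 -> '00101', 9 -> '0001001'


num_bits = floor(log2(1157)) + 1 = 11
leading_zeros = num_bits - 1 = 10
binary(1157) = 10010000101

Elias gamma(1157) = '0000000000' + '10010000101' = 000000000010010000101 (21 bits)


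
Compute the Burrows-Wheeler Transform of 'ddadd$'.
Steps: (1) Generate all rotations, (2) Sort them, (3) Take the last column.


Rotations (sorted):
  0: $ddadd -> last char: d
  1: add$dd -> last char: d
  2: d$ddad -> last char: d
  3: dadd$d -> last char: d
  4: dd$dda -> last char: a
  5: ddadd$ -> last char: $


BWT = dddda$


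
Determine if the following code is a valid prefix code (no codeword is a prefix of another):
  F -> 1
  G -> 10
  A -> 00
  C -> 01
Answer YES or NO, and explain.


Checking each pair (does one codeword prefix another?):
  F='1' vs G='10': prefix -- VIOLATION

NO -- this is NOT a valid prefix code. F (1) is a prefix of G (10).


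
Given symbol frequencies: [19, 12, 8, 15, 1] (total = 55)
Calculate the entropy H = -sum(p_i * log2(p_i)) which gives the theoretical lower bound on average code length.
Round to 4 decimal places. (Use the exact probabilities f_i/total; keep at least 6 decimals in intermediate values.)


Per-symbol terms -p_i * log2(p_i) with p_i = f_i/55:
  p = 19/55 = 0.345455: log2(p) = -1.533432, -p*log2(p) = 0.529731
  p = 12/55 = 0.218182: log2(p) = -2.196397, -p*log2(p) = 0.479214
  p = 8/55 = 0.145455: log2(p) = -2.781360, -p*log2(p) = 0.404561
  p = 15/55 = 0.272727: log2(p) = -1.874469, -p*log2(p) = 0.511219
  p = 1/55 = 0.018182: log2(p) = -5.781360, -p*log2(p) = 0.105116
H = 0.529731 + 0.479214 + 0.404561 + 0.511219 + 0.105116 = 2.029841

H = 2.0298 bits/symbol


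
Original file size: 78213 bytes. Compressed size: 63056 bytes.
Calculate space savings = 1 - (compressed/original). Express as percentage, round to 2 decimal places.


ratio = compressed/original = 63056/78213 = 0.806209
savings = 1 - ratio = 1 - 0.806209 = 0.193791
as a percentage: 0.193791 * 100 = 19.38%

Space savings = 1 - 63056/78213 = 19.38%


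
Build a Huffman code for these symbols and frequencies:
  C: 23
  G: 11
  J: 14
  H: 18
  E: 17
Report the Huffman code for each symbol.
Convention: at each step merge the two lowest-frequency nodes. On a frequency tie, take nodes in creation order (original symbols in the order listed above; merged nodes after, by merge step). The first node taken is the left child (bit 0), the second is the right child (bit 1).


Huffman tree construction:
Step 1: Merge G(11) + J(14) = 25
Step 2: Merge E(17) + H(18) = 35
Step 3: Merge C(23) + (G+J)(25) = 48
Step 4: Merge (E+H)(35) + (C+(G+J))(48) = 83
Read each symbol's code off the tree from the root (left child = 0, right child = 1).

Codes:
  C: 10 (length 2)
  G: 110 (length 3)
  J: 111 (length 3)
  H: 01 (length 2)
  E: 00 (length 2)
Average code length: 191/83 = 2.3012 bits/symbol


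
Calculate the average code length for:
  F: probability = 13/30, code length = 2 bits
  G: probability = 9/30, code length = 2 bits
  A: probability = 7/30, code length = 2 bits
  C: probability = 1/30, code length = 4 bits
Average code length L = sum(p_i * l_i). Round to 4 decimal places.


Weighted contributions p_i * l_i:
  F: (13/30) * 2 = 26/30
  G: (9/30) * 2 = 18/30
  A: (7/30) * 2 = 14/30
  C: (1/30) * 4 = 4/30
Sum = (26 + 18 + 14 + 4)/30 = 62/30

L = 62/30 = 2.0667 bits/symbol


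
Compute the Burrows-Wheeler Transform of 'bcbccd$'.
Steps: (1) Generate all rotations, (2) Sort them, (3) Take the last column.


Rotations (sorted):
  0: $bcbccd -> last char: d
  1: bcbccd$ -> last char: $
  2: bccd$bc -> last char: c
  3: cbccd$b -> last char: b
  4: ccd$bcb -> last char: b
  5: cd$bcbc -> last char: c
  6: d$bcbcc -> last char: c


BWT = d$cbbcc


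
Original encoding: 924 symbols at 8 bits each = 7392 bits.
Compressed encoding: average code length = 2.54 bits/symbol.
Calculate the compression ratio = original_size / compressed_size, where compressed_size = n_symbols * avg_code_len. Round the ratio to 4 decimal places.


original_size = n_symbols * orig_bits = 924 * 8 = 7392 bits
compressed_size = n_symbols * avg_code_len = 924 * 2.54 = 2346.96 bits
ratio = original_size / compressed_size = 7392 / 2346.96 = 3.1496

Compression ratio = 3.1496


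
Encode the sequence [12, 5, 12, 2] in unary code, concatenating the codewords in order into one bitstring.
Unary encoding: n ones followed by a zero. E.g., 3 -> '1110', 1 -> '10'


Encode each number as n ones followed by a terminating 0:
  12 -> 1111111111110 (13 bits)
  5 -> 111110 (6 bits)
  12 -> 1111111111110 (13 bits)
  2 -> 110 (3 bits)
Total length = 13 + 6 + 13 + 3 = 35 bits.

Unary([12, 5, 12, 2]) = 11111111111101111101111111111110110 (35 bits)


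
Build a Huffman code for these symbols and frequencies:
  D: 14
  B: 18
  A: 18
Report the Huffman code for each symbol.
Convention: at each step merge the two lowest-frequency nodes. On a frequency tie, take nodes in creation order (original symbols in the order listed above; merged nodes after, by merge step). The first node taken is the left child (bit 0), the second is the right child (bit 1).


Huffman tree construction:
Step 1: Merge D(14) + B(18) = 32
Step 2: Merge A(18) + (D+B)(32) = 50
Read each symbol's code off the tree from the root (left child = 0, right child = 1).

Codes:
  D: 10 (length 2)
  B: 11 (length 2)
  A: 0 (length 1)
Average code length: 82/50 = 1.6400 bits/symbol


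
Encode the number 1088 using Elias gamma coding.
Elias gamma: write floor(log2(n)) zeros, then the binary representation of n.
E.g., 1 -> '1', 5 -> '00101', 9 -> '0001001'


num_bits = floor(log2(1088)) + 1 = 11
leading_zeros = num_bits - 1 = 10
binary(1088) = 10001000000

Elias gamma(1088) = '0000000000' + '10001000000' = 000000000010001000000 (21 bits)


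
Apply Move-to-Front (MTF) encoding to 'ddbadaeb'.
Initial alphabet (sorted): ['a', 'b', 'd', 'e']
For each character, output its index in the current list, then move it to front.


MTF encoding:
'd': index 2 in ['a', 'b', 'd', 'e'] -> ['d', 'a', 'b', 'e']
'd': index 0 in ['d', 'a', 'b', 'e'] -> ['d', 'a', 'b', 'e']
'b': index 2 in ['d', 'a', 'b', 'e'] -> ['b', 'd', 'a', 'e']
'a': index 2 in ['b', 'd', 'a', 'e'] -> ['a', 'b', 'd', 'e']
'd': index 2 in ['a', 'b', 'd', 'e'] -> ['d', 'a', 'b', 'e']
'a': index 1 in ['d', 'a', 'b', 'e'] -> ['a', 'd', 'b', 'e']
'e': index 3 in ['a', 'd', 'b', 'e'] -> ['e', 'a', 'd', 'b']
'b': index 3 in ['e', 'a', 'd', 'b'] -> ['b', 'e', 'a', 'd']


Output: [2, 0, 2, 2, 2, 1, 3, 3]


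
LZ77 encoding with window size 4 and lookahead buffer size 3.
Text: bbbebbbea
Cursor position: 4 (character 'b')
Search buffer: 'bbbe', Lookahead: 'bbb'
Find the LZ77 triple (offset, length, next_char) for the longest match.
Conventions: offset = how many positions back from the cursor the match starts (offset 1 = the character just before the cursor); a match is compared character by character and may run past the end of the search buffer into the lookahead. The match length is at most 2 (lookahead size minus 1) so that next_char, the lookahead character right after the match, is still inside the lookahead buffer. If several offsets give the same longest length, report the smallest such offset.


Try each offset into the search buffer:
  offset=1 (pos 3, char 'e'): match length 0
  offset=2 (pos 2, char 'b'): match length 1
  offset=3 (pos 1, char 'b'): match length 2
  offset=4 (pos 0, char 'b'): match length 2
Longest match has length 2, found at offsets 3, 4; take the smallest, offset 3.
next_char = character at position 4 + 2 = 6 -> 'b'

Best match: offset=3, length=2 (matching 'bb' starting at position 1)
LZ77 triple: (3, 2, 'b')


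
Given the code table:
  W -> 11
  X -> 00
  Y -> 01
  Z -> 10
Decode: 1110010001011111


Decoding:
11 -> W
10 -> Z
01 -> Y
00 -> X
01 -> Y
01 -> Y
11 -> W
11 -> W


Result: WZYXYYWW


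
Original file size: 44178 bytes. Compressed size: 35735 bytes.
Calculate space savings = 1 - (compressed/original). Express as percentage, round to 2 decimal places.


ratio = compressed/original = 35735/44178 = 0.808887
savings = 1 - ratio = 1 - 0.808887 = 0.191113
as a percentage: 0.191113 * 100 = 19.11%

Space savings = 1 - 35735/44178 = 19.11%


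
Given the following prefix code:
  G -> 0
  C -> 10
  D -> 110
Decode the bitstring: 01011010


Decoding step by step:
Bits 0 -> G
Bits 10 -> C
Bits 110 -> D
Bits 10 -> C


Decoded message: GCDC


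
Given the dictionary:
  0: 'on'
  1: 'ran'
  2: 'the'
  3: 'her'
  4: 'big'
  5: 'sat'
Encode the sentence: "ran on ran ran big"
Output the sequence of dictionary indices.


Look up each word in the dictionary:
  'ran' -> 1
  'on' -> 0
  'ran' -> 1
  'ran' -> 1
  'big' -> 4

Encoded: [1, 0, 1, 1, 4]


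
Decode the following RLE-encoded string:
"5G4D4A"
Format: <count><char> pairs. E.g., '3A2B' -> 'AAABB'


Expanding each <count><char> pair:
  5G -> 'GGGGG'
  4D -> 'DDDD'
  4A -> 'AAAA'

Decoded = GGGGGDDDDAAAA


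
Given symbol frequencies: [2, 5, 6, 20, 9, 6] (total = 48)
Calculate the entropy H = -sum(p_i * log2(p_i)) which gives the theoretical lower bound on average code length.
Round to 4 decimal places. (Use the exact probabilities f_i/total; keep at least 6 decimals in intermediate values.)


Per-symbol terms -p_i * log2(p_i) with p_i = f_i/48:
  p = 2/48 = 0.041667: log2(p) = -4.584963, -p*log2(p) = 0.191040
  p = 5/48 = 0.104167: log2(p) = -3.263034, -p*log2(p) = 0.339899
  p = 6/48 = 0.125000: log2(p) = -3.000000, -p*log2(p) = 0.375000
  p = 20/48 = 0.416667: log2(p) = -1.263034, -p*log2(p) = 0.526264
  p = 9/48 = 0.187500: log2(p) = -2.415037, -p*log2(p) = 0.452820
  p = 6/48 = 0.125000: log2(p) = -3.000000, -p*log2(p) = 0.375000
H = 0.191040 + 0.339899 + 0.375000 + 0.526264 + 0.452820 + 0.375000 = 2.260023

H = 2.26 bits/symbol


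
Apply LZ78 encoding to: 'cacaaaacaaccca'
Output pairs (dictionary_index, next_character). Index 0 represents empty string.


LZ78 encoding steps:
Dictionary: {0: ''}
Step 1: w='' (idx 0), next='c' -> output (0, 'c'), add 'c' as idx 1
Step 2: w='' (idx 0), next='a' -> output (0, 'a'), add 'a' as idx 2
Step 3: w='c' (idx 1), next='a' -> output (1, 'a'), add 'ca' as idx 3
Step 4: w='a' (idx 2), next='a' -> output (2, 'a'), add 'aa' as idx 4
Step 5: w='a' (idx 2), next='c' -> output (2, 'c'), add 'ac' as idx 5
Step 6: w='aa' (idx 4), next='c' -> output (4, 'c'), add 'aac' as idx 6
Step 7: w='c' (idx 1), next='c' -> output (1, 'c'), add 'cc' as idx 7
Step 8: w='a' (idx 2), end of input -> output (2, '')


Encoded: [(0, 'c'), (0, 'a'), (1, 'a'), (2, 'a'), (2, 'c'), (4, 'c'), (1, 'c'), (2, '')]


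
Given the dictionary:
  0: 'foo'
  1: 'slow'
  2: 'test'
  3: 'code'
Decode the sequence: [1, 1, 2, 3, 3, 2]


Look up each index in the dictionary:
  1 -> 'slow'
  1 -> 'slow'
  2 -> 'test'
  3 -> 'code'
  3 -> 'code'
  2 -> 'test'

Decoded: "slow slow test code code test"


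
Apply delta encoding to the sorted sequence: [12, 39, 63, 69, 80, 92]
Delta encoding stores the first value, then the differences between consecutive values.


First value: 12
Deltas:
  39 - 12 = 27
  63 - 39 = 24
  69 - 63 = 6
  80 - 69 = 11
  92 - 80 = 12


Delta encoded: [12, 27, 24, 6, 11, 12]


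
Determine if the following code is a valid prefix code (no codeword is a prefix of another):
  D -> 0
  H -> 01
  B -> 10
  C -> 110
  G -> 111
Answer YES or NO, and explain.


Checking each pair (does one codeword prefix another?):
  D='0' vs H='01': prefix -- VIOLATION

NO -- this is NOT a valid prefix code. D (0) is a prefix of H (01).


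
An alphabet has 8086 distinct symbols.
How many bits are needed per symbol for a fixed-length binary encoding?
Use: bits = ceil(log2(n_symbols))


log2(8086) = 12.9812
Bracket: 2^12 = 4096 < 8086 <= 2^13 = 8192
So ceil(log2(8086)) = 13

bits = ceil(log2(8086)) = ceil(12.9812) = 13 bits


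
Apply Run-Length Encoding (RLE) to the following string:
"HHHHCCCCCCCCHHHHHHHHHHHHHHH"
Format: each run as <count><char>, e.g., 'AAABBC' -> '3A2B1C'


Scanning runs left to right:
  i=0: run of 'H' x 4 -> '4H'
  i=4: run of 'C' x 8 -> '8C'
  i=12: run of 'H' x 15 -> '15H'

RLE = 4H8C15H


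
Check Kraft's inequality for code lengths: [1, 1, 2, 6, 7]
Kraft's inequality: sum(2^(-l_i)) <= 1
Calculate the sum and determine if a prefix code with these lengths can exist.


Sum = 2^(-1) + 2^(-1) + 2^(-2) + 2^(-6) + 2^(-7)
    = 0.5 + 0.5 + 0.25 + 0.015625 + 0.0078125
    = 163/128 = 1.2734375
Since 1.2734375 > 1, Kraft's inequality is NOT satisfied.
A prefix code with these lengths CANNOT exist.

Kraft sum = 1.2734375. Not satisfied.


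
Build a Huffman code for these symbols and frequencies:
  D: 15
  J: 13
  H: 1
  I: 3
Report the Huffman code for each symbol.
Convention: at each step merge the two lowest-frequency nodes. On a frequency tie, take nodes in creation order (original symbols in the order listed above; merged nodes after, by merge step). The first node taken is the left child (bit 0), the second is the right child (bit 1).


Huffman tree construction:
Step 1: Merge H(1) + I(3) = 4
Step 2: Merge (H+I)(4) + J(13) = 17
Step 3: Merge D(15) + ((H+I)+J)(17) = 32
Read each symbol's code off the tree from the root (left child = 0, right child = 1).

Codes:
  D: 0 (length 1)
  J: 11 (length 2)
  H: 100 (length 3)
  I: 101 (length 3)
Average code length: 53/32 = 1.6563 bits/symbol
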